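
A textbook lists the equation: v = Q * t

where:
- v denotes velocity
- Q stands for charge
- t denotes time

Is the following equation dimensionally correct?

No

v (velocity) has dimensions [L T^-1].
Q (charge) has dimensions [I T].
t (time) has dimensions [T].

Left side: [L T^-1]
Right side: [I T^2]

The two sides have different dimensions, so the equation is NOT dimensionally consistent.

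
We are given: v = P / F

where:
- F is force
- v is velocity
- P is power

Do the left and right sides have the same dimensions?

Yes

F (force) has dimensions [L M T^-2].
v (velocity) has dimensions [L T^-1].
P (power) has dimensions [L^2 M T^-3].

Left side: [L T^-1]
Right side: [L T^-1]

Both sides have the same dimensions, so the equation is dimensionally consistent.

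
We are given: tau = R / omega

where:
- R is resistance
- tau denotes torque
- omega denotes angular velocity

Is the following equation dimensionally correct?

No

R (resistance) has dimensions [I^-2 L^2 M T^-3].
tau (torque) has dimensions [L^2 M T^-2].
omega (angular velocity) has dimensions [T^-1].

Left side: [L^2 M T^-2]
Right side: [I^-2 L^2 M T^-2]

The two sides have different dimensions, so the equation is NOT dimensionally consistent.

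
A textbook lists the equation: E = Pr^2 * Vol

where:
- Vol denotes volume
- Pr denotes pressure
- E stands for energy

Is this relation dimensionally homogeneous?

No

Vol (volume) has dimensions [L^3].
Pr (pressure) has dimensions [L^-1 M T^-2].
E (energy) has dimensions [L^2 M T^-2].

Left side: [L^2 M T^-2]
Right side: [L M^2 T^-4]

The two sides have different dimensions, so the equation is NOT dimensionally consistent.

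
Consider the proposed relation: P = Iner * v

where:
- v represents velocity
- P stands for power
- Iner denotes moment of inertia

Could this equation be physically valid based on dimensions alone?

No

v (velocity) has dimensions [L T^-1].
P (power) has dimensions [L^2 M T^-3].
Iner (moment of inertia) has dimensions [L^2 M].

Left side: [L^2 M T^-3]
Right side: [L^3 M T^-1]

The two sides have different dimensions, so the equation is NOT dimensionally consistent.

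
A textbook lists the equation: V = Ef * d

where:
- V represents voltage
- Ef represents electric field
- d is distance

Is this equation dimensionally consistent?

Yes

V (voltage) has dimensions [I^-1 L^2 M T^-3].
Ef (electric field) has dimensions [I^-1 L M T^-3].
d (distance) has dimensions [L].

Left side: [I^-1 L^2 M T^-3]
Right side: [I^-1 L^2 M T^-3]

Both sides have the same dimensions, so the equation is dimensionally consistent.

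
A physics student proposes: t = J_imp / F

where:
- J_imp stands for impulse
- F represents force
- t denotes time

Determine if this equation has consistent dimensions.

Yes

J_imp (impulse) has dimensions [L M T^-1].
F (force) has dimensions [L M T^-2].
t (time) has dimensions [T].

Left side: [T]
Right side: [T]

Both sides have the same dimensions, so the equation is dimensionally consistent.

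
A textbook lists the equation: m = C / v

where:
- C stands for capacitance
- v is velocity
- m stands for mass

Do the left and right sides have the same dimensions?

No

C (capacitance) has dimensions [I^2 L^-2 M^-1 T^4].
v (velocity) has dimensions [L T^-1].
m (mass) has dimensions [M].

Left side: [M]
Right side: [I^2 L^-3 M^-1 T^5]

The two sides have different dimensions, so the equation is NOT dimensionally consistent.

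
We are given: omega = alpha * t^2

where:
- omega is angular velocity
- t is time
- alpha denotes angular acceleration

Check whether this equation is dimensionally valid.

No

omega (angular velocity) has dimensions [T^-1].
t (time) has dimensions [T].
alpha (angular acceleration) has dimensions [T^-2].

Left side: [T^-1]
Right side: [dimensionless]

The two sides have different dimensions, so the equation is NOT dimensionally consistent.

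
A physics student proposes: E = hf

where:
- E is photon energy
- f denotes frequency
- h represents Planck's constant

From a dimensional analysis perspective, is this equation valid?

Yes

E (photon energy) has dimensions [L^2 M T^-2].
f (frequency) has dimensions [T^-1].
h (Planck's constant) has dimensions [L^2 M T^-1].

Left side: [L^2 M T^-2]
Right side: [L^2 M T^-2]

Both sides have the same dimensions, so the equation is dimensionally consistent.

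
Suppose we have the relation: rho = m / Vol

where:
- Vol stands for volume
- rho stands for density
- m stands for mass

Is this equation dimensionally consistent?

Yes

Vol (volume) has dimensions [L^3].
rho (density) has dimensions [L^-3 M].
m (mass) has dimensions [M].

Left side: [L^-3 M]
Right side: [L^-3 M]

Both sides have the same dimensions, so the equation is dimensionally consistent.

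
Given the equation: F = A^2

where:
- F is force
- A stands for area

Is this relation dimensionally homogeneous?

No

F (force) has dimensions [L M T^-2].
A (area) has dimensions [L^2].

Left side: [L M T^-2]
Right side: [L^4]

The two sides have different dimensions, so the equation is NOT dimensionally consistent.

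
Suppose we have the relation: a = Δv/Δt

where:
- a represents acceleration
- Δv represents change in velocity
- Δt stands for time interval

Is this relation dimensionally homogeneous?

Yes

a (acceleration) has dimensions [L T^-2].
Δv (change in velocity) has dimensions [L T^-1].
Δt (time interval) has dimensions [T].

Left side: [L T^-2]
Right side: [L T^-2]

Both sides have the same dimensions, so the equation is dimensionally consistent.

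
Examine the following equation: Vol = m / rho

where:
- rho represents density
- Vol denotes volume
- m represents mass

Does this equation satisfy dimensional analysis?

Yes

rho (density) has dimensions [L^-3 M].
Vol (volume) has dimensions [L^3].
m (mass) has dimensions [M].

Left side: [L^3]
Right side: [L^3]

Both sides have the same dimensions, so the equation is dimensionally consistent.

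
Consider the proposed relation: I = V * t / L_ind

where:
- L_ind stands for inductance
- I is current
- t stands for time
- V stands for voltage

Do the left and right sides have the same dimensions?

Yes

L_ind (inductance) has dimensions [I^-2 L^2 M T^-2].
I (current) has dimensions [I].
t (time) has dimensions [T].
V (voltage) has dimensions [I^-1 L^2 M T^-3].

Left side: [I]
Right side: [I]

Both sides have the same dimensions, so the equation is dimensionally consistent.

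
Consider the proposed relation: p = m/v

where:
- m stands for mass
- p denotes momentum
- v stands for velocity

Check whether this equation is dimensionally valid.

No

m (mass) has dimensions [M].
p (momentum) has dimensions [L M T^-1].
v (velocity) has dimensions [L T^-1].

Left side: [L M T^-1]
Right side: [L^-1 M T]

The two sides have different dimensions, so the equation is NOT dimensionally consistent.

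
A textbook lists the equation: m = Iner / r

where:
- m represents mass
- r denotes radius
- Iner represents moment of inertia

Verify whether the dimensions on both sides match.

No

m (mass) has dimensions [M].
r (radius) has dimensions [L].
Iner (moment of inertia) has dimensions [L^2 M].

Left side: [M]
Right side: [L M]

The two sides have different dimensions, so the equation is NOT dimensionally consistent.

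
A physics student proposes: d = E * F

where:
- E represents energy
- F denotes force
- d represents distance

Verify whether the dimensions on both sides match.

No

E (energy) has dimensions [L^2 M T^-2].
F (force) has dimensions [L M T^-2].
d (distance) has dimensions [L].

Left side: [L]
Right side: [L^3 M^2 T^-4]

The two sides have different dimensions, so the equation is NOT dimensionally consistent.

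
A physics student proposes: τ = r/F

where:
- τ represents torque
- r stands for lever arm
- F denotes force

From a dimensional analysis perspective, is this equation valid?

No

τ (torque) has dimensions [L^2 M T^-2].
r (lever arm) has dimensions [L].
F (force) has dimensions [L M T^-2].

Left side: [L^2 M T^-2]
Right side: [M^-1 T^2]

The two sides have different dimensions, so the equation is NOT dimensionally consistent.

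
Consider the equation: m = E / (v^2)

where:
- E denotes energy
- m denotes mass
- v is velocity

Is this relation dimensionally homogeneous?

Yes

E (energy) has dimensions [L^2 M T^-2].
m (mass) has dimensions [M].
v (velocity) has dimensions [L T^-1].

Left side: [M]
Right side: [M]

Both sides have the same dimensions, so the equation is dimensionally consistent.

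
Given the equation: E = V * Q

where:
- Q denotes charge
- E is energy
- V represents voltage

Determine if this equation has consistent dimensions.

Yes

Q (charge) has dimensions [I T].
E (energy) has dimensions [L^2 M T^-2].
V (voltage) has dimensions [I^-1 L^2 M T^-3].

Left side: [L^2 M T^-2]
Right side: [L^2 M T^-2]

Both sides have the same dimensions, so the equation is dimensionally consistent.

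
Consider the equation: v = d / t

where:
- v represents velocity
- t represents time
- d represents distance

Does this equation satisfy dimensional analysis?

Yes

v (velocity) has dimensions [L T^-1].
t (time) has dimensions [T].
d (distance) has dimensions [L].

Left side: [L T^-1]
Right side: [L T^-1]

Both sides have the same dimensions, so the equation is dimensionally consistent.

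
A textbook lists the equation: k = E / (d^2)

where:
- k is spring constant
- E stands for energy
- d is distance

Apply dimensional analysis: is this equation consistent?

Yes

k (spring constant) has dimensions [M T^-2].
E (energy) has dimensions [L^2 M T^-2].
d (distance) has dimensions [L].

Left side: [M T^-2]
Right side: [M T^-2]

Both sides have the same dimensions, so the equation is dimensionally consistent.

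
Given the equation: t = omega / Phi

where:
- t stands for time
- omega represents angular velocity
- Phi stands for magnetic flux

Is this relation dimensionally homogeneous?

No

t (time) has dimensions [T].
omega (angular velocity) has dimensions [T^-1].
Phi (magnetic flux) has dimensions [I^-1 L^2 M T^-2].

Left side: [T]
Right side: [I L^-2 M^-1 T]

The two sides have different dimensions, so the equation is NOT dimensionally consistent.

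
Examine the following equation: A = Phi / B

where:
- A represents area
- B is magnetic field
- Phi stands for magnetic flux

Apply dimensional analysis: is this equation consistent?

Yes

A (area) has dimensions [L^2].
B (magnetic field) has dimensions [I^-1 M T^-2].
Phi (magnetic flux) has dimensions [I^-1 L^2 M T^-2].

Left side: [L^2]
Right side: [L^2]

Both sides have the same dimensions, so the equation is dimensionally consistent.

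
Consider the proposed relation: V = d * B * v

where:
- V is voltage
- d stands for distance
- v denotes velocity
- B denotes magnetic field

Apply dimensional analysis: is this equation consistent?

Yes

V (voltage) has dimensions [I^-1 L^2 M T^-3].
d (distance) has dimensions [L].
v (velocity) has dimensions [L T^-1].
B (magnetic field) has dimensions [I^-1 M T^-2].

Left side: [I^-1 L^2 M T^-3]
Right side: [I^-1 L^2 M T^-3]

Both sides have the same dimensions, so the equation is dimensionally consistent.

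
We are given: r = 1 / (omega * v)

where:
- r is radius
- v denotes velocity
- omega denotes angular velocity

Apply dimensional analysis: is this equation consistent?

No

r (radius) has dimensions [L].
v (velocity) has dimensions [L T^-1].
omega (angular velocity) has dimensions [T^-1].

Left side: [L]
Right side: [L^-1 T^2]

The two sides have different dimensions, so the equation is NOT dimensionally consistent.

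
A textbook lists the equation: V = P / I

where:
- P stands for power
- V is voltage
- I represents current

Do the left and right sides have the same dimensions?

Yes

P (power) has dimensions [L^2 M T^-3].
V (voltage) has dimensions [I^-1 L^2 M T^-3].
I (current) has dimensions [I].

Left side: [I^-1 L^2 M T^-3]
Right side: [I^-1 L^2 M T^-3]

Both sides have the same dimensions, so the equation is dimensionally consistent.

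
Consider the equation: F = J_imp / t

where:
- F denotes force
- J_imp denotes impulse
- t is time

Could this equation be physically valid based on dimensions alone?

Yes

F (force) has dimensions [L M T^-2].
J_imp (impulse) has dimensions [L M T^-1].
t (time) has dimensions [T].

Left side: [L M T^-2]
Right side: [L M T^-2]

Both sides have the same dimensions, so the equation is dimensionally consistent.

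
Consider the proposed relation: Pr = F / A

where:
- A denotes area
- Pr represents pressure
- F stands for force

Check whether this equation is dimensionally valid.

Yes

A (area) has dimensions [L^2].
Pr (pressure) has dimensions [L^-1 M T^-2].
F (force) has dimensions [L M T^-2].

Left side: [L^-1 M T^-2]
Right side: [L^-1 M T^-2]

Both sides have the same dimensions, so the equation is dimensionally consistent.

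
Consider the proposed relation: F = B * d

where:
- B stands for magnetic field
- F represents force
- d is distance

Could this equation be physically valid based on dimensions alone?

No

B (magnetic field) has dimensions [I^-1 M T^-2].
F (force) has dimensions [L M T^-2].
d (distance) has dimensions [L].

Left side: [L M T^-2]
Right side: [I^-1 L M T^-2]

The two sides have different dimensions, so the equation is NOT dimensionally consistent.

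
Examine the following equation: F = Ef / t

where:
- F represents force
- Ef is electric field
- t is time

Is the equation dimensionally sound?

No

F (force) has dimensions [L M T^-2].
Ef (electric field) has dimensions [I^-1 L M T^-3].
t (time) has dimensions [T].

Left side: [L M T^-2]
Right side: [I^-1 L M T^-4]

The two sides have different dimensions, so the equation is NOT dimensionally consistent.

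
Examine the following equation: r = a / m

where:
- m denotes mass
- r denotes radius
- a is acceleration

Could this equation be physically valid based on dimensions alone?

No

m (mass) has dimensions [M].
r (radius) has dimensions [L].
a (acceleration) has dimensions [L T^-2].

Left side: [L]
Right side: [L M^-1 T^-2]

The two sides have different dimensions, so the equation is NOT dimensionally consistent.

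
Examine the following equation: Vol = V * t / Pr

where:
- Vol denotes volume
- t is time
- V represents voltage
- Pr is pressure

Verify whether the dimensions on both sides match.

No

Vol (volume) has dimensions [L^3].
t (time) has dimensions [T].
V (voltage) has dimensions [I^-1 L^2 M T^-3].
Pr (pressure) has dimensions [L^-1 M T^-2].

Left side: [L^3]
Right side: [I^-1 L^3]

The two sides have different dimensions, so the equation is NOT dimensionally consistent.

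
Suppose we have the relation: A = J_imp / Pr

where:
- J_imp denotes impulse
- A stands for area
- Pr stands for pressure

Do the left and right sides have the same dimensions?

No

J_imp (impulse) has dimensions [L M T^-1].
A (area) has dimensions [L^2].
Pr (pressure) has dimensions [L^-1 M T^-2].

Left side: [L^2]
Right side: [L^2 T]

The two sides have different dimensions, so the equation is NOT dimensionally consistent.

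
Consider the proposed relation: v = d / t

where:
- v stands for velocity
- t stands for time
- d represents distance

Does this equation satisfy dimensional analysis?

Yes

v (velocity) has dimensions [L T^-1].
t (time) has dimensions [T].
d (distance) has dimensions [L].

Left side: [L T^-1]
Right side: [L T^-1]

Both sides have the same dimensions, so the equation is dimensionally consistent.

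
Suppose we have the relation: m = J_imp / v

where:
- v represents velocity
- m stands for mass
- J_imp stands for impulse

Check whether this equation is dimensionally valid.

Yes

v (velocity) has dimensions [L T^-1].
m (mass) has dimensions [M].
J_imp (impulse) has dimensions [L M T^-1].

Left side: [M]
Right side: [M]

Both sides have the same dimensions, so the equation is dimensionally consistent.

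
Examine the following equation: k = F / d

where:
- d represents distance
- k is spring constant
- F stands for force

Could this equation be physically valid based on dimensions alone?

Yes

d (distance) has dimensions [L].
k (spring constant) has dimensions [M T^-2].
F (force) has dimensions [L M T^-2].

Left side: [M T^-2]
Right side: [M T^-2]

Both sides have the same dimensions, so the equation is dimensionally consistent.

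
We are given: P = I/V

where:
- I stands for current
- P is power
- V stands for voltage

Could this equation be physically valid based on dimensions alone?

No

I (current) has dimensions [I].
P (power) has dimensions [L^2 M T^-3].
V (voltage) has dimensions [I^-1 L^2 M T^-3].

Left side: [L^2 M T^-3]
Right side: [I^2 L^-2 M^-1 T^3]

The two sides have different dimensions, so the equation is NOT dimensionally consistent.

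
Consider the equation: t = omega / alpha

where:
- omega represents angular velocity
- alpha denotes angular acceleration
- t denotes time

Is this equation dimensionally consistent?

Yes

omega (angular velocity) has dimensions [T^-1].
alpha (angular acceleration) has dimensions [T^-2].
t (time) has dimensions [T].

Left side: [T]
Right side: [T]

Both sides have the same dimensions, so the equation is dimensionally consistent.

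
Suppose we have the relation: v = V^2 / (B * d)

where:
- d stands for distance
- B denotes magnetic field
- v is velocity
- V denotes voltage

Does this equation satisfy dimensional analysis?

No

d (distance) has dimensions [L].
B (magnetic field) has dimensions [I^-1 M T^-2].
v (velocity) has dimensions [L T^-1].
V (voltage) has dimensions [I^-1 L^2 M T^-3].

Left side: [L T^-1]
Right side: [I^-1 L^3 M T^-4]

The two sides have different dimensions, so the equation is NOT dimensionally consistent.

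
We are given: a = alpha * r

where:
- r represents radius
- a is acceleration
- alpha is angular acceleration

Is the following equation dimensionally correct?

Yes

r (radius) has dimensions [L].
a (acceleration) has dimensions [L T^-2].
alpha (angular acceleration) has dimensions [T^-2].

Left side: [L T^-2]
Right side: [L T^-2]

Both sides have the same dimensions, so the equation is dimensionally consistent.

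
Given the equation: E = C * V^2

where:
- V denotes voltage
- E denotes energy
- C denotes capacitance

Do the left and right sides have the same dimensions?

Yes

V (voltage) has dimensions [I^-1 L^2 M T^-3].
E (energy) has dimensions [L^2 M T^-2].
C (capacitance) has dimensions [I^2 L^-2 M^-1 T^4].

Left side: [L^2 M T^-2]
Right side: [L^2 M T^-2]

Both sides have the same dimensions, so the equation is dimensionally consistent.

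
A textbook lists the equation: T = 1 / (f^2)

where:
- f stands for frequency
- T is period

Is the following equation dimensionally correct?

No

f (frequency) has dimensions [T^-1].
T (period) has dimensions [T].

Left side: [T]
Right side: [T^2]

The two sides have different dimensions, so the equation is NOT dimensionally consistent.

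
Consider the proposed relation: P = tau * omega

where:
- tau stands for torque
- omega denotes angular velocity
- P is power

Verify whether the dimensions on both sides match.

Yes

tau (torque) has dimensions [L^2 M T^-2].
omega (angular velocity) has dimensions [T^-1].
P (power) has dimensions [L^2 M T^-3].

Left side: [L^2 M T^-3]
Right side: [L^2 M T^-3]

Both sides have the same dimensions, so the equation is dimensionally consistent.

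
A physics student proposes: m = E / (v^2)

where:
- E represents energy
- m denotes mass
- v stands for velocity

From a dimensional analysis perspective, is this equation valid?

Yes

E (energy) has dimensions [L^2 M T^-2].
m (mass) has dimensions [M].
v (velocity) has dimensions [L T^-1].

Left side: [M]
Right side: [M]

Both sides have the same dimensions, so the equation is dimensionally consistent.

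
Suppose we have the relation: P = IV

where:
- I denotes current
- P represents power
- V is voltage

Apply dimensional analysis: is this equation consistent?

Yes

I (current) has dimensions [I].
P (power) has dimensions [L^2 M T^-3].
V (voltage) has dimensions [I^-1 L^2 M T^-3].

Left side: [L^2 M T^-3]
Right side: [L^2 M T^-3]

Both sides have the same dimensions, so the equation is dimensionally consistent.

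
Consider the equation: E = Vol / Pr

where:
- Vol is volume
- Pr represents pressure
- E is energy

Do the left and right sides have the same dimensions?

No

Vol (volume) has dimensions [L^3].
Pr (pressure) has dimensions [L^-1 M T^-2].
E (energy) has dimensions [L^2 M T^-2].

Left side: [L^2 M T^-2]
Right side: [L^4 M^-1 T^2]

The two sides have different dimensions, so the equation is NOT dimensionally consistent.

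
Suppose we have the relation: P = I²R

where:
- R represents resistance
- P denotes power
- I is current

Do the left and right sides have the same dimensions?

Yes

R (resistance) has dimensions [I^-2 L^2 M T^-3].
P (power) has dimensions [L^2 M T^-3].
I (current) has dimensions [I].

Left side: [L^2 M T^-3]
Right side: [L^2 M T^-3]

Both sides have the same dimensions, so the equation is dimensionally consistent.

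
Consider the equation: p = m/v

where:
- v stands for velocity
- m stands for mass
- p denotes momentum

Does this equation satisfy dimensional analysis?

No

v (velocity) has dimensions [L T^-1].
m (mass) has dimensions [M].
p (momentum) has dimensions [L M T^-1].

Left side: [L M T^-1]
Right side: [L^-1 M T]

The two sides have different dimensions, so the equation is NOT dimensionally consistent.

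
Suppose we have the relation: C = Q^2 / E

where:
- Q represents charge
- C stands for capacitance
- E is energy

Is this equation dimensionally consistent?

Yes

Q (charge) has dimensions [I T].
C (capacitance) has dimensions [I^2 L^-2 M^-1 T^4].
E (energy) has dimensions [L^2 M T^-2].

Left side: [I^2 L^-2 M^-1 T^4]
Right side: [I^2 L^-2 M^-1 T^4]

Both sides have the same dimensions, so the equation is dimensionally consistent.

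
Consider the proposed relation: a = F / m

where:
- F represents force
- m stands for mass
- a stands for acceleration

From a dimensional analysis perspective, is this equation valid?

Yes

F (force) has dimensions [L M T^-2].
m (mass) has dimensions [M].
a (acceleration) has dimensions [L T^-2].

Left side: [L T^-2]
Right side: [L T^-2]

Both sides have the same dimensions, so the equation is dimensionally consistent.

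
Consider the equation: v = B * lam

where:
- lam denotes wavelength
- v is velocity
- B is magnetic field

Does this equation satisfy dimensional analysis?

No

lam (wavelength) has dimensions [L].
v (velocity) has dimensions [L T^-1].
B (magnetic field) has dimensions [I^-1 M T^-2].

Left side: [L T^-1]
Right side: [I^-1 L M T^-2]

The two sides have different dimensions, so the equation is NOT dimensionally consistent.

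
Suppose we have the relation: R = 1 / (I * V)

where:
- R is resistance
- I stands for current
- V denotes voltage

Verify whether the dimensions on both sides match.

No

R (resistance) has dimensions [I^-2 L^2 M T^-3].
I (current) has dimensions [I].
V (voltage) has dimensions [I^-1 L^2 M T^-3].

Left side: [I^-2 L^2 M T^-3]
Right side: [L^-2 M^-1 T^3]

The two sides have different dimensions, so the equation is NOT dimensionally consistent.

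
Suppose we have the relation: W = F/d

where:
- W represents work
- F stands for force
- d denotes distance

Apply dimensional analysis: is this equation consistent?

No

W (work) has dimensions [L^2 M T^-2].
F (force) has dimensions [L M T^-2].
d (distance) has dimensions [L].

Left side: [L^2 M T^-2]
Right side: [M T^-2]

The two sides have different dimensions, so the equation is NOT dimensionally consistent.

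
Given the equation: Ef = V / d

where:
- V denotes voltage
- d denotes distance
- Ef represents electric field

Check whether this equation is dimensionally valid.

Yes

V (voltage) has dimensions [I^-1 L^2 M T^-3].
d (distance) has dimensions [L].
Ef (electric field) has dimensions [I^-1 L M T^-3].

Left side: [I^-1 L M T^-3]
Right side: [I^-1 L M T^-3]

Both sides have the same dimensions, so the equation is dimensionally consistent.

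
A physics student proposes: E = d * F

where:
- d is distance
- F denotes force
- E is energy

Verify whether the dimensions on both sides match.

Yes

d (distance) has dimensions [L].
F (force) has dimensions [L M T^-2].
E (energy) has dimensions [L^2 M T^-2].

Left side: [L^2 M T^-2]
Right side: [L^2 M T^-2]

Both sides have the same dimensions, so the equation is dimensionally consistent.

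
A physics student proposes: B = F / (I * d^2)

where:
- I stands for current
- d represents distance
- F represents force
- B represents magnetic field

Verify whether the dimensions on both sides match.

No

I (current) has dimensions [I].
d (distance) has dimensions [L].
F (force) has dimensions [L M T^-2].
B (magnetic field) has dimensions [I^-1 M T^-2].

Left side: [I^-1 M T^-2]
Right side: [I^-1 L^-1 M T^-2]

The two sides have different dimensions, so the equation is NOT dimensionally consistent.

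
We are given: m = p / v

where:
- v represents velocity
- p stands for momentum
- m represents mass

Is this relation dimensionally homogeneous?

Yes

v (velocity) has dimensions [L T^-1].
p (momentum) has dimensions [L M T^-1].
m (mass) has dimensions [M].

Left side: [M]
Right side: [M]

Both sides have the same dimensions, so the equation is dimensionally consistent.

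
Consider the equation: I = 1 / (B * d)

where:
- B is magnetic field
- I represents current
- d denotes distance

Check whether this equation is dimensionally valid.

No

B (magnetic field) has dimensions [I^-1 M T^-2].
I (current) has dimensions [I].
d (distance) has dimensions [L].

Left side: [I]
Right side: [I L^-1 M^-1 T^2]

The two sides have different dimensions, so the equation is NOT dimensionally consistent.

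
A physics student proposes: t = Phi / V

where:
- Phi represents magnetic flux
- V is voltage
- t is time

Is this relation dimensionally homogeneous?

Yes

Phi (magnetic flux) has dimensions [I^-1 L^2 M T^-2].
V (voltage) has dimensions [I^-1 L^2 M T^-3].
t (time) has dimensions [T].

Left side: [T]
Right side: [T]

Both sides have the same dimensions, so the equation is dimensionally consistent.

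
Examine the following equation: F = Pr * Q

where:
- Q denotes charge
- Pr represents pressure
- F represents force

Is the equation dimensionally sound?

No

Q (charge) has dimensions [I T].
Pr (pressure) has dimensions [L^-1 M T^-2].
F (force) has dimensions [L M T^-2].

Left side: [L M T^-2]
Right side: [I L^-1 M T^-1]

The two sides have different dimensions, so the equation is NOT dimensionally consistent.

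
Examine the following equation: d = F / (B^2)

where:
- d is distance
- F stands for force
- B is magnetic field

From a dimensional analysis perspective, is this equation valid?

No

d (distance) has dimensions [L].
F (force) has dimensions [L M T^-2].
B (magnetic field) has dimensions [I^-1 M T^-2].

Left side: [L]
Right side: [I^2 L M^-1 T^2]

The two sides have different dimensions, so the equation is NOT dimensionally consistent.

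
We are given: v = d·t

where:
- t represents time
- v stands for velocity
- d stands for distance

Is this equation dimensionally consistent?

No

t (time) has dimensions [T].
v (velocity) has dimensions [L T^-1].
d (distance) has dimensions [L].

Left side: [L T^-1]
Right side: [L T]

The two sides have different dimensions, so the equation is NOT dimensionally consistent.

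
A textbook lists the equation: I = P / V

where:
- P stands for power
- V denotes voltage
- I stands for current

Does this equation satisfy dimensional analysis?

Yes

P (power) has dimensions [L^2 M T^-3].
V (voltage) has dimensions [I^-1 L^2 M T^-3].
I (current) has dimensions [I].

Left side: [I]
Right side: [I]

Both sides have the same dimensions, so the equation is dimensionally consistent.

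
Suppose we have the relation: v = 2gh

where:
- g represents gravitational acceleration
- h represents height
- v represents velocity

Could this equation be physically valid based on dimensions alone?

No

g (gravitational acceleration) has dimensions [L T^-2].
h (height) has dimensions [L].
v (velocity) has dimensions [L T^-1].

Left side: [L T^-1]
Right side: [L^2 T^-2]

The two sides have different dimensions, so the equation is NOT dimensionally consistent.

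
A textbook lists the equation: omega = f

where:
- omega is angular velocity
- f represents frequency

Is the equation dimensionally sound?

Yes

omega (angular velocity) has dimensions [T^-1].
f (frequency) has dimensions [T^-1].

Left side: [T^-1]
Right side: [T^-1]

Both sides have the same dimensions, so the equation is dimensionally consistent.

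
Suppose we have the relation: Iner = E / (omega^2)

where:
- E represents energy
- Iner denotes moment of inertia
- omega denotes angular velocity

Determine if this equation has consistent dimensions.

Yes

E (energy) has dimensions [L^2 M T^-2].
Iner (moment of inertia) has dimensions [L^2 M].
omega (angular velocity) has dimensions [T^-1].

Left side: [L^2 M]
Right side: [L^2 M]

Both sides have the same dimensions, so the equation is dimensionally consistent.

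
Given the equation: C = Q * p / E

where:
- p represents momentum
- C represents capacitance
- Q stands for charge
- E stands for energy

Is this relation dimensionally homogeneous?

No

p (momentum) has dimensions [L M T^-1].
C (capacitance) has dimensions [I^2 L^-2 M^-1 T^4].
Q (charge) has dimensions [I T].
E (energy) has dimensions [L^2 M T^-2].

Left side: [I^2 L^-2 M^-1 T^4]
Right side: [I L^-1 T^2]

The two sides have different dimensions, so the equation is NOT dimensionally consistent.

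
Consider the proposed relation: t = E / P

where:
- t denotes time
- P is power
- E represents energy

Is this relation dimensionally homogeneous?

Yes

t (time) has dimensions [T].
P (power) has dimensions [L^2 M T^-3].
E (energy) has dimensions [L^2 M T^-2].

Left side: [T]
Right side: [T]

Both sides have the same dimensions, so the equation is dimensionally consistent.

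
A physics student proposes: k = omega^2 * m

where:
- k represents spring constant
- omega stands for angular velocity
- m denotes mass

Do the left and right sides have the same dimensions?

Yes

k (spring constant) has dimensions [M T^-2].
omega (angular velocity) has dimensions [T^-1].
m (mass) has dimensions [M].

Left side: [M T^-2]
Right side: [M T^-2]

Both sides have the same dimensions, so the equation is dimensionally consistent.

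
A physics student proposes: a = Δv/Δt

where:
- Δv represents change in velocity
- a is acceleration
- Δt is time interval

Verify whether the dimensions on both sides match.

Yes

Δv (change in velocity) has dimensions [L T^-1].
a (acceleration) has dimensions [L T^-2].
Δt (time interval) has dimensions [T].

Left side: [L T^-2]
Right side: [L T^-2]

Both sides have the same dimensions, so the equation is dimensionally consistent.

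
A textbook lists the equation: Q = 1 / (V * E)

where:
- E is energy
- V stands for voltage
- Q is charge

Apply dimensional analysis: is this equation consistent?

No

E (energy) has dimensions [L^2 M T^-2].
V (voltage) has dimensions [I^-1 L^2 M T^-3].
Q (charge) has dimensions [I T].

Left side: [I T]
Right side: [I L^-4 M^-2 T^5]

The two sides have different dimensions, so the equation is NOT dimensionally consistent.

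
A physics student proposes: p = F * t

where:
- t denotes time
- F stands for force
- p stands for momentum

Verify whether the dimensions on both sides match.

Yes

t (time) has dimensions [T].
F (force) has dimensions [L M T^-2].
p (momentum) has dimensions [L M T^-1].

Left side: [L M T^-1]
Right side: [L M T^-1]

Both sides have the same dimensions, so the equation is dimensionally consistent.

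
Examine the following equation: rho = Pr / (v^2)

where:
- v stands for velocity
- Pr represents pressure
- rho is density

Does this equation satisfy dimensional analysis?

Yes

v (velocity) has dimensions [L T^-1].
Pr (pressure) has dimensions [L^-1 M T^-2].
rho (density) has dimensions [L^-3 M].

Left side: [L^-3 M]
Right side: [L^-3 M]

Both sides have the same dimensions, so the equation is dimensionally consistent.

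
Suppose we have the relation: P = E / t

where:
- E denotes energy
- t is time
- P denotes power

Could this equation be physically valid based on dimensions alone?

Yes

E (energy) has dimensions [L^2 M T^-2].
t (time) has dimensions [T].
P (power) has dimensions [L^2 M T^-3].

Left side: [L^2 M T^-3]
Right side: [L^2 M T^-3]

Both sides have the same dimensions, so the equation is dimensionally consistent.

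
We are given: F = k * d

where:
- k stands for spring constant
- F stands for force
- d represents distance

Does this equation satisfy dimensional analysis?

Yes

k (spring constant) has dimensions [M T^-2].
F (force) has dimensions [L M T^-2].
d (distance) has dimensions [L].

Left side: [L M T^-2]
Right side: [L M T^-2]

Both sides have the same dimensions, so the equation is dimensionally consistent.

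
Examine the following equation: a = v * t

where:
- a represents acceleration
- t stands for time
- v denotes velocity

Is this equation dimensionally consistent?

No

a (acceleration) has dimensions [L T^-2].
t (time) has dimensions [T].
v (velocity) has dimensions [L T^-1].

Left side: [L T^-2]
Right side: [L]

The two sides have different dimensions, so the equation is NOT dimensionally consistent.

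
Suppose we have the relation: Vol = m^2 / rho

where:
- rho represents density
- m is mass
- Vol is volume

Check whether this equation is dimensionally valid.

No

rho (density) has dimensions [L^-3 M].
m (mass) has dimensions [M].
Vol (volume) has dimensions [L^3].

Left side: [L^3]
Right side: [L^3 M]

The two sides have different dimensions, so the equation is NOT dimensionally consistent.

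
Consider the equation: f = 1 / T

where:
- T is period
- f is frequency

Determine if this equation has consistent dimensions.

Yes

T (period) has dimensions [T].
f (frequency) has dimensions [T^-1].

Left side: [T^-1]
Right side: [T^-1]

Both sides have the same dimensions, so the equation is dimensionally consistent.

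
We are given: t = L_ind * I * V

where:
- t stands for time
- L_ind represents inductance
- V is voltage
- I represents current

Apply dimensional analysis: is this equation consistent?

No

t (time) has dimensions [T].
L_ind (inductance) has dimensions [I^-2 L^2 M T^-2].
V (voltage) has dimensions [I^-1 L^2 M T^-3].
I (current) has dimensions [I].

Left side: [T]
Right side: [I^-2 L^4 M^2 T^-5]

The two sides have different dimensions, so the equation is NOT dimensionally consistent.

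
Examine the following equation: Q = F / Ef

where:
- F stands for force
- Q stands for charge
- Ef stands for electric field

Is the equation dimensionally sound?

Yes

F (force) has dimensions [L M T^-2].
Q (charge) has dimensions [I T].
Ef (electric field) has dimensions [I^-1 L M T^-3].

Left side: [I T]
Right side: [I T]

Both sides have the same dimensions, so the equation is dimensionally consistent.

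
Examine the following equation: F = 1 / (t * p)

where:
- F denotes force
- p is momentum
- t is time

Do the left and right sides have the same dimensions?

No

F (force) has dimensions [L M T^-2].
p (momentum) has dimensions [L M T^-1].
t (time) has dimensions [T].

Left side: [L M T^-2]
Right side: [L^-1 M^-1]

The two sides have different dimensions, so the equation is NOT dimensionally consistent.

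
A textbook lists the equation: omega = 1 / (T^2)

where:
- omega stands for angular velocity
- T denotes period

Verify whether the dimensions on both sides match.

No

omega (angular velocity) has dimensions [T^-1].
T (period) has dimensions [T].

Left side: [T^-1]
Right side: [T^-2]

The two sides have different dimensions, so the equation is NOT dimensionally consistent.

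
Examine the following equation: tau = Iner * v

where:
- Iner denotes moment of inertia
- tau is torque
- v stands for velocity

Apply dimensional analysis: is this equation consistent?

No

Iner (moment of inertia) has dimensions [L^2 M].
tau (torque) has dimensions [L^2 M T^-2].
v (velocity) has dimensions [L T^-1].

Left side: [L^2 M T^-2]
Right side: [L^3 M T^-1]

The two sides have different dimensions, so the equation is NOT dimensionally consistent.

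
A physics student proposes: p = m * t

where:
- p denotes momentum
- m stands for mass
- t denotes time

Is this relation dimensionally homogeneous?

No

p (momentum) has dimensions [L M T^-1].
m (mass) has dimensions [M].
t (time) has dimensions [T].

Left side: [L M T^-1]
Right side: [M T]

The two sides have different dimensions, so the equation is NOT dimensionally consistent.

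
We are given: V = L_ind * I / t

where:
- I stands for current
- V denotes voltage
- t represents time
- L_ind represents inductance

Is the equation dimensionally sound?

Yes

I (current) has dimensions [I].
V (voltage) has dimensions [I^-1 L^2 M T^-3].
t (time) has dimensions [T].
L_ind (inductance) has dimensions [I^-2 L^2 M T^-2].

Left side: [I^-1 L^2 M T^-3]
Right side: [I^-1 L^2 M T^-3]

Both sides have the same dimensions, so the equation is dimensionally consistent.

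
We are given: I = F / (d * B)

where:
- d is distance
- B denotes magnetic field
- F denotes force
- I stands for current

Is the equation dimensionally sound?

Yes

d (distance) has dimensions [L].
B (magnetic field) has dimensions [I^-1 M T^-2].
F (force) has dimensions [L M T^-2].
I (current) has dimensions [I].

Left side: [I]
Right side: [I]

Both sides have the same dimensions, so the equation is dimensionally consistent.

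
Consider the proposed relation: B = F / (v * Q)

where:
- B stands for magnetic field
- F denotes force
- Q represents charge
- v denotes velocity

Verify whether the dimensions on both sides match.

Yes

B (magnetic field) has dimensions [I^-1 M T^-2].
F (force) has dimensions [L M T^-2].
Q (charge) has dimensions [I T].
v (velocity) has dimensions [L T^-1].

Left side: [I^-1 M T^-2]
Right side: [I^-1 M T^-2]

Both sides have the same dimensions, so the equation is dimensionally consistent.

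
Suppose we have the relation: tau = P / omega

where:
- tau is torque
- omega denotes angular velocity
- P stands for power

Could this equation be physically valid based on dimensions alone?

Yes

tau (torque) has dimensions [L^2 M T^-2].
omega (angular velocity) has dimensions [T^-1].
P (power) has dimensions [L^2 M T^-3].

Left side: [L^2 M T^-2]
Right side: [L^2 M T^-2]

Both sides have the same dimensions, so the equation is dimensionally consistent.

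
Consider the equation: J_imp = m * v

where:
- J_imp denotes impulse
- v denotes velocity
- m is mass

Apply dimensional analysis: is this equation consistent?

Yes

J_imp (impulse) has dimensions [L M T^-1].
v (velocity) has dimensions [L T^-1].
m (mass) has dimensions [M].

Left side: [L M T^-1]
Right side: [L M T^-1]

Both sides have the same dimensions, so the equation is dimensionally consistent.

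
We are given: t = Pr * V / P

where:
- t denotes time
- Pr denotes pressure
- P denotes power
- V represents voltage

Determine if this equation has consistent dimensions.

No

t (time) has dimensions [T].
Pr (pressure) has dimensions [L^-1 M T^-2].
P (power) has dimensions [L^2 M T^-3].
V (voltage) has dimensions [I^-1 L^2 M T^-3].

Left side: [T]
Right side: [I^-1 L^-1 M T^-2]

The two sides have different dimensions, so the equation is NOT dimensionally consistent.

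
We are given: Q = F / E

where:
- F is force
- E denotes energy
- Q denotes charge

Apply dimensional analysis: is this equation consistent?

No

F (force) has dimensions [L M T^-2].
E (energy) has dimensions [L^2 M T^-2].
Q (charge) has dimensions [I T].

Left side: [I T]
Right side: [L^-1]

The two sides have different dimensions, so the equation is NOT dimensionally consistent.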